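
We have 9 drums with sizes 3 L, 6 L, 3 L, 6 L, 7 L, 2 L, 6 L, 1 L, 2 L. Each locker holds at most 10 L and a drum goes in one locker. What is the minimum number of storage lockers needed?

4

Total = 7 + 6 + 6 + 6 + 3 + 3 + 2 + 2 + 1 = 36 L.
Lower bound: ⌈36/10⌉ = 4 storage lockers.
A packing using 4 storage lockers:
  locker 1: 7 + 3 = 10
  locker 2: 6 + 3 + 1 = 10
  locker 3: 6 + 2 + 2 = 10
  locker 4: 6 = 6
This matches the lower bound, so 4 is optimal.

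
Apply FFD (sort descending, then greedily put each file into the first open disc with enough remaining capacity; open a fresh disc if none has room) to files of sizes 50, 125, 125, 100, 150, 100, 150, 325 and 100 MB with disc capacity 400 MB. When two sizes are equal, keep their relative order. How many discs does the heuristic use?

Sorted descending: 325, 150, 150, 125, 125, 100, 100, 100, 50.
  325 → disc 1 (new)  [load 325/400]
  150 → disc 2 (new)  [load 150/400]
  150 → disc 2  [load 300/400]
  125 → disc 3 (new)  [load 125/400]
  125 → disc 3  [load 250/400]
  100 → disc 2  [load 400/400]
  100 → disc 3  [load 350/400]
  100 → disc 4 (new)  [load 100/400]
  50 → disc 1  [load 375/400]
4 discs opened.

4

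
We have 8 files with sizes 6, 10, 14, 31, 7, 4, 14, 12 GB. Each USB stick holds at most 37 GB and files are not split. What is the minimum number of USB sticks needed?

Total = 31 + 14 + 14 + 12 + 10 + 7 + 6 + 4 = 98 GB.
Lower bound: ⌈98/37⌉ = 3 USB sticks.
A packing using 3 USB sticks:
  USB stick 1: 31 + 6 = 37
  USB stick 2: 14 + 14 + 7 = 35
  USB stick 3: 12 + 10 + 4 = 26
This matches the lower bound, so 3 is optimal.

3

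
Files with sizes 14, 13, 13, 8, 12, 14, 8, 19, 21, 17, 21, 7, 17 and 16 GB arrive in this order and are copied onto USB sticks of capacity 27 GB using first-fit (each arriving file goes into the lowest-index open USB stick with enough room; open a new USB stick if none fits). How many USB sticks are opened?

9

  14 → USB stick 1 (new)  [load 14/27]
  13 → USB stick 1  [load 27/27]
  13 → USB stick 2 (new)  [load 13/27]
  8 → USB stick 2  [load 21/27]
  12 → USB stick 3 (new)  [load 12/27]
  14 → USB stick 3  [load 26/27]
  8 → USB stick 4 (new)  [load 8/27]
  19 → USB stick 4  [load 27/27]
  21 → USB stick 5 (new)  [load 21/27]
  17 → USB stick 6 (new)  [load 17/27]
  21 → USB stick 7 (new)  [load 21/27]
  7 → USB stick 6  [load 24/27]
  17 → USB stick 8 (new)  [load 17/27]
  16 → USB stick 9 (new)  [load 16/27]
9 USB sticks opened.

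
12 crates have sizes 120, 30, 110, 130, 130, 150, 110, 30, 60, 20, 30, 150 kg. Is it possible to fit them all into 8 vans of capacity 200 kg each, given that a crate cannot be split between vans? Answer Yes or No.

A valid assignment using 7 vans:
  van 1: 150 + 30 + 20 = 200
  van 2: 150 + 30 = 180
  van 3: 130 + 60 = 190
  van 4: 130 + 30 = 160
  van 5: 120 = 120
  van 6: 110 = 110
  van 7: 110 = 110
That uses only 7 ≤ 8, so 8 vans are enough.

Yes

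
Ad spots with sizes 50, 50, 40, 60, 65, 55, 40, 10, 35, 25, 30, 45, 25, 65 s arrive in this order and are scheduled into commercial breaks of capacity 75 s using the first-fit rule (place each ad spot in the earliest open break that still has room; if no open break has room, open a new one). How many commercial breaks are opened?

9

  50 → break 1 (new)  [load 50/75]
  50 → break 2 (new)  [load 50/75]
  40 → break 3 (new)  [load 40/75]
  60 → break 4 (new)  [load 60/75]
  65 → break 5 (new)  [load 65/75]
  55 → break 6 (new)  [load 55/75]
  40 → break 7 (new)  [load 40/75]
  10 → break 1  [load 60/75]
  35 → break 3  [load 75/75]
  25 → break 2  [load 75/75]
  30 → break 7  [load 70/75]
  45 → break 8 (new)  [load 45/75]
  25 → break 8  [load 70/75]
  65 → break 9 (new)  [load 65/75]
9 commercial breaks opened.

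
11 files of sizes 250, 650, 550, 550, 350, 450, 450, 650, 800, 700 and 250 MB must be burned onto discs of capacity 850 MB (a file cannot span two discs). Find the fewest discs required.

Total = 800 + 700 + 650 + 650 + 550 + 550 + 450 + 450 + 350 + 250 + 250 = 5650 MB.
Lower bound: ⌈5650/850⌉ = 7 discs.
Also, 8 files each exceed 425 MB, and no two of those can share a disc, so at least 8 discs are needed.
A packing using 8 discs:
  disc 1: 800 = 800
  disc 2: 700 = 700
  disc 3: 650 = 650
  disc 4: 650 = 650
  disc 5: 550 + 250 = 800
  disc 6: 550 + 250 = 800
  disc 7: 450 + 350 = 800
  disc 8: 450 = 450
This matches the lower bound, so 8 is optimal.

8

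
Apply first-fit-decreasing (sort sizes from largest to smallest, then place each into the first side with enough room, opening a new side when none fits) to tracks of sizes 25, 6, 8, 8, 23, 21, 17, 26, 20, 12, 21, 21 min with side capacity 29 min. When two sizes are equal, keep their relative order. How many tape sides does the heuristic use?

8

Sorted descending: 26, 25, 23, 21, 21, 21, 20, 17, 12, 8, 8, 6.
  26 → side 1 (new)  [load 26/29]
  25 → side 2 (new)  [load 25/29]
  23 → side 3 (new)  [load 23/29]
  21 → side 4 (new)  [load 21/29]
  21 → side 5 (new)  [load 21/29]
  21 → side 6 (new)  [load 21/29]
  20 → side 7 (new)  [load 20/29]
  17 → side 8 (new)  [load 17/29]
  12 → side 8  [load 29/29]
  8 → side 4  [load 29/29]
  8 → side 5  [load 29/29]
  6 → side 3  [load 29/29]
8 tape sides opened.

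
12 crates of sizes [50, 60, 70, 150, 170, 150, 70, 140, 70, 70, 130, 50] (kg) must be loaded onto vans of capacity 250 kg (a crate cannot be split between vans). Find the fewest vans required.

Total = 170 + 150 + 150 + 140 + 130 + 70 + 70 + 70 + 70 + 60 + 50 + 50 = 1180 kg.
Lower bound: ⌈1180/250⌉ = 5 vans.
A packing using 5 vans:
  van 1: 170 + 70 = 240
  van 2: 150 + 70 = 220
  van 3: 150 + 70 = 220
  van 4: 140 + 60 + 50 = 250
  van 5: 130 + 70 + 50 = 250
This matches the lower bound, so 5 is optimal.

5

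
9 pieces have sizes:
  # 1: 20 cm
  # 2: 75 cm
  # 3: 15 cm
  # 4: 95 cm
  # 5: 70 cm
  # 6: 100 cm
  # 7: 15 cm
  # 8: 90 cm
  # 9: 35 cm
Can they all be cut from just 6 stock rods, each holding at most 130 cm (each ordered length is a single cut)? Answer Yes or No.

A valid assignment using 5 stock rods:
  stock rod 1: 100 + 20 = 120
  stock rod 2: 95 + 35 = 130
  stock rod 3: 90 + 15 + 15 = 120
  stock rod 4: 75 = 75
  stock rod 5: 70 = 70
That uses only 5 ≤ 6, so 6 stock rods are enough.

Yes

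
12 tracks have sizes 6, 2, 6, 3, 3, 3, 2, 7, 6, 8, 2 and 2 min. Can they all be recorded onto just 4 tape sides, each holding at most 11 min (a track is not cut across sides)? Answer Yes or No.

No

Total = 50 min; ⌈50/11⌉ = 5.
At least 5 tape sides are required, but only 4 are allowed.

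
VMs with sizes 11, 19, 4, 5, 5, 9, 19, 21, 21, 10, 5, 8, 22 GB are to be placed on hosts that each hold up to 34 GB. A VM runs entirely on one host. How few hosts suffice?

5

Total = 22 + 21 + 21 + 19 + 19 + 11 + 10 + 9 + 8 + 5 + 5 + 5 + 4 = 159 GB.
Lower bound: ⌈159/34⌉ = 5 hosts.
A packing using 5 hosts:
  host 1: 22 + 11 = 33
  host 2: 21 + 10 = 31
  host 3: 21 + 9 + 4 = 34
  host 4: 19 + 8 + 5 = 32
  host 5: 19 + 5 + 5 = 29
This matches the lower bound, so 5 is optimal.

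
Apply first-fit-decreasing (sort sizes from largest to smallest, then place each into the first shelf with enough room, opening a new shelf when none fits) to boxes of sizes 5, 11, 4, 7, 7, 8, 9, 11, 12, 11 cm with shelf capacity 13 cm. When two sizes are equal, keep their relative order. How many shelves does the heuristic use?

Sorted descending: 12, 11, 11, 11, 9, 8, 7, 7, 5, 4.
  12 → shelf 1 (new)  [load 12/13]
  11 → shelf 2 (new)  [load 11/13]
  11 → shelf 3 (new)  [load 11/13]
  11 → shelf 4 (new)  [load 11/13]
  9 → shelf 5 (new)  [load 9/13]
  8 → shelf 6 (new)  [load 8/13]
  7 → shelf 7 (new)  [load 7/13]
  7 → shelf 8 (new)  [load 7/13]
  5 → shelf 6  [load 13/13]
  4 → shelf 5  [load 13/13]
8 shelves opened.

8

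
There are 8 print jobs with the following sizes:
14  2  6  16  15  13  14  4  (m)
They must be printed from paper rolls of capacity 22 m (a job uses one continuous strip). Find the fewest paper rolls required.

Total = 16 + 15 + 14 + 14 + 13 + 6 + 4 + 2 = 84 m.
Lower bound: ⌈84/22⌉ = 4 paper rolls.
Also, 5 print jobs each exceed 11 m, and no two of those can share a roll, so at least 5 paper rolls are needed.
A packing using 5 paper rolls:
  roll 1: 16 + 6 = 22
  roll 2: 15 + 4 + 2 = 21
  roll 3: 14 = 14
  roll 4: 14 = 14
  roll 5: 13 = 13
This matches the lower bound, so 5 is optimal.

5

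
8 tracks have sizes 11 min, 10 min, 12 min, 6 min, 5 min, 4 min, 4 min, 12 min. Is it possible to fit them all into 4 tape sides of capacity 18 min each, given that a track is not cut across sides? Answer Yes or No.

A valid assignment using 4 tape sides:
  side 1: 12 + 6 = 18
  side 2: 12 + 5 = 17
  side 3: 11 + 4 = 15
  side 4: 10 + 4 = 14
Every load is within 18 min, so 4 tape sides suffice.

Yes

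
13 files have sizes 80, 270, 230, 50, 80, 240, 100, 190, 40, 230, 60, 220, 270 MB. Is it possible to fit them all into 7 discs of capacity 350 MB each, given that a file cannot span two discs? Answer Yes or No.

Yes

A valid assignment using 7 discs:
  disc 1: 270 + 80 = 350
  disc 2: 270 + 80 = 350
  disc 3: 240 + 100 = 340
  disc 4: 230 + 60 + 50 = 340
  disc 5: 230 + 40 = 270
  disc 6: 220 = 220
  disc 7: 190 = 190
Every load is within 350 MB, so 7 discs suffice.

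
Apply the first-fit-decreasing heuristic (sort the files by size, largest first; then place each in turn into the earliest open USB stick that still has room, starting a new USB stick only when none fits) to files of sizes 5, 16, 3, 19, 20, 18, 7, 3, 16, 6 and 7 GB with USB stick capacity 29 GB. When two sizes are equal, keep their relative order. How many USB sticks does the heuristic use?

Sorted descending: 20, 19, 18, 16, 16, 7, 7, 6, 5, 3, 3.
  20 → USB stick 1 (new)  [load 20/29]
  19 → USB stick 2 (new)  [load 19/29]
  18 → USB stick 3 (new)  [load 18/29]
  16 → USB stick 4 (new)  [load 16/29]
  16 → USB stick 5 (new)  [load 16/29]
  7 → USB stick 1  [load 27/29]
  7 → USB stick 2  [load 26/29]
  6 → USB stick 3  [load 24/29]
  5 → USB stick 3  [load 29/29]
  3 → USB stick 2  [load 29/29]
  3 → USB stick 4  [load 19/29]
5 USB sticks opened.

5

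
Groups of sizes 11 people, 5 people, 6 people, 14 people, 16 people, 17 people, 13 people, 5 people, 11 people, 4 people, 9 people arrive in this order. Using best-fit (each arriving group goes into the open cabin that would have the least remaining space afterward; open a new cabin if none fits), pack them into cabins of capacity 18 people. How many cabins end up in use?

7

  11 → cabin 1 (new)  [load 11/18]
  5 → cabin 1  [load 16/18]
  6 → cabin 2 (new)  [load 6/18]
  14 → cabin 3 (new)  [load 14/18]
  16 → cabin 4 (new)  [load 16/18]
  17 → cabin 5 (new)  [load 17/18]
  13 → cabin 6 (new)  [load 13/18]
  5 → cabin 6  [load 18/18]
  11 → cabin 2  [load 17/18]
  4 → cabin 3  [load 18/18]
  9 → cabin 7 (new)  [load 9/18]
7 cabins opened.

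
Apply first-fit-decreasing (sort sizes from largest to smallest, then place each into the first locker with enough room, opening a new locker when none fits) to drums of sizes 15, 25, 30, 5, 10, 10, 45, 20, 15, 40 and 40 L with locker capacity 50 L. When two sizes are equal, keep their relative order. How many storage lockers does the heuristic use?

Sorted descending: 45, 40, 40, 30, 25, 20, 15, 15, 10, 10, 5.
  45 → locker 1 (new)  [load 45/50]
  40 → locker 2 (new)  [load 40/50]
  40 → locker 3 (new)  [load 40/50]
  30 → locker 4 (new)  [load 30/50]
  25 → locker 5 (new)  [load 25/50]
  20 → locker 4  [load 50/50]
  15 → locker 5  [load 40/50]
  15 → locker 6 (new)  [load 15/50]
  10 → locker 2  [load 50/50]
  10 → locker 3  [load 50/50]
  5 → locker 1  [load 50/50]
6 storage lockers opened.

6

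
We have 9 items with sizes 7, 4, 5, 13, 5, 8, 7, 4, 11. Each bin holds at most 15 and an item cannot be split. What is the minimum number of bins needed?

Total = 13 + 11 + 8 + 7 + 7 + 5 + 5 + 4 + 4 = 64.
Lower bound: ⌈64/15⌉ = 5 bins.
A packing using 5 bins:
  bin 1: 13 = 13
  bin 2: 11 + 4 = 15
  bin 3: 8 + 7 = 15
  bin 4: 7 + 5 = 12
  bin 5: 5 + 4 = 9
This matches the lower bound, so 5 is optimal.

5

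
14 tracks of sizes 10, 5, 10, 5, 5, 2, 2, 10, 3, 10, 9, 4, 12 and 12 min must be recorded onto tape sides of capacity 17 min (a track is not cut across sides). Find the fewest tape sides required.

Total = 12 + 12 + 10 + 10 + 10 + 10 + 9 + 5 + 5 + 5 + 4 + 3 + 2 + 2 = 99 min.
Lower bound: ⌈99/17⌉ = 6 tape sides.
Also, 7 tracks each exceed 17/2 min, and no two of those can share a side, so at least 7 tape sides are needed.
A packing using 7 tape sides:
  side 1: 12 + 5 = 17
  side 2: 12 + 5 = 17
  side 3: 10 + 5 + 2 = 17
  side 4: 10 + 4 + 3 = 17
  side 5: 10 + 2 = 12
  side 6: 10 = 10
  side 7: 9 = 9
This matches the lower bound, so 7 is optimal.

7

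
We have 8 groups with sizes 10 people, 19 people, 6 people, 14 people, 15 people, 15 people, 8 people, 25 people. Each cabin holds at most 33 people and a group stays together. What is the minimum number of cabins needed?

Total = 25 + 19 + 15 + 15 + 14 + 10 + 8 + 6 = 112 people.
Lower bound: ⌈112/33⌉ = 4 cabins.
A packing using 4 cabins:
  cabin 1: 25 + 8 = 33
  cabin 2: 19 + 14 = 33
  cabin 3: 15 + 15 = 30
  cabin 4: 10 + 6 = 16
This matches the lower bound, so 4 is optimal.

4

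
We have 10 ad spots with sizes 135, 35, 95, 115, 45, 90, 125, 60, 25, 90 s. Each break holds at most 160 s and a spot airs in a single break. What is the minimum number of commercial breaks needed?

Total = 135 + 125 + 115 + 95 + 90 + 90 + 60 + 45 + 35 + 25 = 815 s.
Lower bound: ⌈815/160⌉ = 6 commercial breaks.
A packing using 6 commercial breaks:
  break 1: 135 + 25 = 160
  break 2: 125 + 35 = 160
  break 3: 115 + 45 = 160
  break 4: 95 + 60 = 155
  break 5: 90 = 90
  break 6: 90 = 90
This matches the lower bound, so 6 is optimal.

6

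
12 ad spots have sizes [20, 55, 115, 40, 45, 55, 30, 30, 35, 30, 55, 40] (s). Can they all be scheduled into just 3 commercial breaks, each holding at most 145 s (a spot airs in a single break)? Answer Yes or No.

Total = 550 s; ⌈550/145⌉ = 4.
At least 4 commercial breaks are required, but only 3 are allowed.

No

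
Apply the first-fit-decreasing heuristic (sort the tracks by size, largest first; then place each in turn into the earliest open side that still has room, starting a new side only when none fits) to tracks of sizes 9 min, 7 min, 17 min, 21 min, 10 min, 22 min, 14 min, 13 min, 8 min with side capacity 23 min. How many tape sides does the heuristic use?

6

Sorted descending: 22, 21, 17, 14, 13, 10, 9, 8, 7.
  22 → side 1 (new)  [load 22/23]
  21 → side 2 (new)  [load 21/23]
  17 → side 3 (new)  [load 17/23]
  14 → side 4 (new)  [load 14/23]
  13 → side 5 (new)  [load 13/23]
  10 → side 5  [load 23/23]
  9 → side 4  [load 23/23]
  8 → side 6 (new)  [load 8/23]
  7 → side 6  [load 15/23]
6 tape sides opened.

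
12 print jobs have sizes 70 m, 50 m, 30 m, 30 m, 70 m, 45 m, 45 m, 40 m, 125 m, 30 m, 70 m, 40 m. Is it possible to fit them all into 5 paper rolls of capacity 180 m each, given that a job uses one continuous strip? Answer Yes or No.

A valid assignment using 4 paper rolls:
  roll 1: 125 + 50 = 175
  roll 2: 70 + 70 + 40 = 180
  roll 3: 70 + 45 + 45 = 160
  roll 4: 40 + 30 + 30 + 30 = 130
That uses only 4 ≤ 5, so 5 paper rolls are enough.

Yes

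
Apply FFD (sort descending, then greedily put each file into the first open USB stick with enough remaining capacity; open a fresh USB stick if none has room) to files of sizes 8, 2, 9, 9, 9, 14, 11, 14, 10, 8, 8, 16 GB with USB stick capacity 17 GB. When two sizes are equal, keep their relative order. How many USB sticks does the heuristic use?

Sorted descending: 16, 14, 14, 11, 10, 9, 9, 9, 8, 8, 8, 2.
  16 → USB stick 1 (new)  [load 16/17]
  14 → USB stick 2 (new)  [load 14/17]
  14 → USB stick 3 (new)  [load 14/17]
  11 → USB stick 4 (new)  [load 11/17]
  10 → USB stick 5 (new)  [load 10/17]
  9 → USB stick 6 (new)  [load 9/17]
  9 → USB stick 7 (new)  [load 9/17]
  9 → USB stick 8 (new)  [load 9/17]
  8 → USB stick 6  [load 17/17]
  8 → USB stick 7  [load 17/17]
  8 → USB stick 8  [load 17/17]
  2 → USB stick 2  [load 16/17]
8 USB sticks opened.

8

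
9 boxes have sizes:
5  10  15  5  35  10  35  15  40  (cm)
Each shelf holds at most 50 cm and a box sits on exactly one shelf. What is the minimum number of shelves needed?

4

Total = 40 + 35 + 35 + 15 + 15 + 10 + 10 + 5 + 5 = 170 cm.
Lower bound: ⌈170/50⌉ = 4 shelves.
A packing using 4 shelves:
  shelf 1: 40 + 10 = 50
  shelf 2: 35 + 15 = 50
  shelf 3: 35 + 15 = 50
  shelf 4: 10 + 5 + 5 = 20
This matches the lower bound, so 4 is optimal.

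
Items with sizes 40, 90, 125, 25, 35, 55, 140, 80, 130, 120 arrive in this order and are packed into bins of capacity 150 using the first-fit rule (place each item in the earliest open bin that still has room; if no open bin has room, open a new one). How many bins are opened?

7

  40 → bin 1 (new)  [load 40/150]
  90 → bin 1  [load 130/150]
  125 → bin 2 (new)  [load 125/150]
  25 → bin 2  [load 150/150]
  35 → bin 3 (new)  [load 35/150]
  55 → bin 3  [load 90/150]
  140 → bin 4 (new)  [load 140/150]
  80 → bin 5 (new)  [load 80/150]
  130 → bin 6 (new)  [load 130/150]
  120 → bin 7 (new)  [load 120/150]
7 bins opened.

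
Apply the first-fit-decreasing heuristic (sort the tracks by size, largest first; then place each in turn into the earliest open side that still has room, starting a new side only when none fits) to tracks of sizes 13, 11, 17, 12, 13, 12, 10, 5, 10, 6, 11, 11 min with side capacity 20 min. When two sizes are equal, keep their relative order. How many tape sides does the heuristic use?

9

Sorted descending: 17, 13, 13, 12, 12, 11, 11, 11, 10, 10, 6, 5.
  17 → side 1 (new)  [load 17/20]
  13 → side 2 (new)  [load 13/20]
  13 → side 3 (new)  [load 13/20]
  12 → side 4 (new)  [load 12/20]
  12 → side 5 (new)  [load 12/20]
  11 → side 6 (new)  [load 11/20]
  11 → side 7 (new)  [load 11/20]
  11 → side 8 (new)  [load 11/20]
  10 → side 9 (new)  [load 10/20]
  10 → side 9  [load 20/20]
  6 → side 2  [load 19/20]
  5 → side 3  [load 18/20]
9 tape sides opened.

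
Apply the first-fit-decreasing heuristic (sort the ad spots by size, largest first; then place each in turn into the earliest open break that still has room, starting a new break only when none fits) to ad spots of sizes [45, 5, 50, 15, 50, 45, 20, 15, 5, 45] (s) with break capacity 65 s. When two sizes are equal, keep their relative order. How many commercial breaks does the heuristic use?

Sorted descending: 50, 50, 45, 45, 45, 20, 15, 15, 5, 5.
  50 → break 1 (new)  [load 50/65]
  50 → break 2 (new)  [load 50/65]
  45 → break 3 (new)  [load 45/65]
  45 → break 4 (new)  [load 45/65]
  45 → break 5 (new)  [load 45/65]
  20 → break 3  [load 65/65]
  15 → break 1  [load 65/65]
  15 → break 2  [load 65/65]
  5 → break 4  [load 50/65]
  5 → break 4  [load 55/65]
5 commercial breaks opened.

5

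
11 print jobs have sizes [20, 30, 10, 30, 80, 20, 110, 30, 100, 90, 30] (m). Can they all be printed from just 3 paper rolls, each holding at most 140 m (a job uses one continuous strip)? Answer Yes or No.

Total = 550 m; ⌈550/140⌉ = 4.
At least 4 paper rolls are required, but only 3 are allowed.

No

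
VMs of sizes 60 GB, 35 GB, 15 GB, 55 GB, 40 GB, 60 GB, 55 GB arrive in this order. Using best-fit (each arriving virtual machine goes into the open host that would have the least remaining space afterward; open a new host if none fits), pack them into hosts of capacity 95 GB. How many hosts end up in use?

4

  60 → host 1 (new)  [load 60/95]
  35 → host 1  [load 95/95]
  15 → host 2 (new)  [load 15/95]
  55 → host 2  [load 70/95]
  40 → host 3 (new)  [load 40/95]
  60 → host 4 (new)  [load 60/95]
  55 → host 3  [load 95/95]
4 hosts opened.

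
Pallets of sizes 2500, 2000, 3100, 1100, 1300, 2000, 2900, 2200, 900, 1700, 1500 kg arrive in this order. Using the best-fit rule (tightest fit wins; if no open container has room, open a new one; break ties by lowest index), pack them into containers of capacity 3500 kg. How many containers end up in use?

  2500 → container 1 (new)  [load 2500/3500]
  2000 → container 2 (new)  [load 2000/3500]
  3100 → container 3 (new)  [load 3100/3500]
  1100 → container 2  [load 3100/3500]
  1300 → container 4 (new)  [load 1300/3500]
  2000 → container 4  [load 3300/3500]
  2900 → container 5 (new)  [load 2900/3500]
  2200 → container 6 (new)  [load 2200/3500]
  900 → container 1  [load 3400/3500]
  1700 → container 7 (new)  [load 1700/3500]
  1500 → container 7  [load 3200/3500]
7 containers opened.

7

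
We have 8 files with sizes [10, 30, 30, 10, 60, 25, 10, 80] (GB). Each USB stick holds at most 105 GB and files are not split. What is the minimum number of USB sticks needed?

3

Total = 80 + 60 + 30 + 30 + 25 + 10 + 10 + 10 = 255 GB.
Lower bound: ⌈255/105⌉ = 3 USB sticks.
A packing using 3 USB sticks:
  USB stick 1: 80 + 25 = 105
  USB stick 2: 60 + 30 + 10 = 100
  USB stick 3: 30 + 10 + 10 = 50
This matches the lower bound, so 3 is optimal.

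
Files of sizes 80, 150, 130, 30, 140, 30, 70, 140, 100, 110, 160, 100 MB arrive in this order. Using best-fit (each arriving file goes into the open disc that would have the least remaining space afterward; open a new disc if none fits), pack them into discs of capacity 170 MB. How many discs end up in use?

  80 → disc 1 (new)  [load 80/170]
  150 → disc 2 (new)  [load 150/170]
  130 → disc 3 (new)  [load 130/170]
  30 → disc 3  [load 160/170]
  140 → disc 4 (new)  [load 140/170]
  30 → disc 4  [load 170/170]
  70 → disc 1  [load 150/170]
  140 → disc 5 (new)  [load 140/170]
  100 → disc 6 (new)  [load 100/170]
  110 → disc 7 (new)  [load 110/170]
  160 → disc 8 (new)  [load 160/170]
  100 → disc 9 (new)  [load 100/170]
9 discs opened.

9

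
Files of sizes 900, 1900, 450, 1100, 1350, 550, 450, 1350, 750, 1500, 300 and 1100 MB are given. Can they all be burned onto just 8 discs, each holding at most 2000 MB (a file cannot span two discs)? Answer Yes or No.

Yes

A valid assignment using 7 discs:
  disc 1: 1900 = 1900
  disc 2: 1500 + 450 = 1950
  disc 3: 1350 + 550 = 1900
  disc 4: 1350 + 450 = 1800
  disc 5: 1100 + 900 = 2000
  disc 6: 1100 + 750 = 1850
  disc 7: 300 = 300
That uses only 7 ≤ 8, so 8 discs are enough.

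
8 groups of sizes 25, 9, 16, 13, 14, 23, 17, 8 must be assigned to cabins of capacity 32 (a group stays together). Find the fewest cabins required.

Total = 25 + 23 + 17 + 16 + 14 + 13 + 9 + 8 = 125.
Lower bound: ⌈125/32⌉ = 4 cabins.
A packing using 5 cabins:
  cabin 1: 25 = 25
  cabin 2: 23 + 9 = 32
  cabin 3: 17 + 14 = 31
  cabin 4: 16 + 13 = 29
  cabin 5: 8 = 8
No arrangement into 4 cabins stays within capacity, so 5 is optimal.

5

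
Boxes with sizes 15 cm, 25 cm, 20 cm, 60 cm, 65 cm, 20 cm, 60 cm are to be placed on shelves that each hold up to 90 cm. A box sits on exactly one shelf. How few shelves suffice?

Total = 65 + 60 + 60 + 25 + 20 + 20 + 15 = 265 cm.
Lower bound: ⌈265/90⌉ = 3 shelves.
A packing using 4 shelves:
  shelf 1: 65 + 25 = 90
  shelf 2: 60 + 20 = 80
  shelf 3: 60 + 20 = 80
  shelf 4: 15 = 15
No arrangement into 3 shelves stays within capacity, so 4 is optimal.

4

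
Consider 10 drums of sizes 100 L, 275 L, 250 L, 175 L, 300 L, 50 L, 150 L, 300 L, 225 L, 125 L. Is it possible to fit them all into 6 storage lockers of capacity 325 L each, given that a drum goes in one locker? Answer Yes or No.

Total = 1950 L; ⌈1950/325⌉ = 6.
The bound of 6 does not rule out 6, but exhaustive search shows no assignment into 6 storage lockers of capacity 325 L exists — the minimum is 7.

No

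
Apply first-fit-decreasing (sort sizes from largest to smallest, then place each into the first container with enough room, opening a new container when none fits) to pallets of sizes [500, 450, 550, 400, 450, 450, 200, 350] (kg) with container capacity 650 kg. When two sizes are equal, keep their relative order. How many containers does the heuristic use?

7

Sorted descending: 550, 500, 450, 450, 450, 400, 350, 200.
  550 → container 1 (new)  [load 550/650]
  500 → container 2 (new)  [load 500/650]
  450 → container 3 (new)  [load 450/650]
  450 → container 4 (new)  [load 450/650]
  450 → container 5 (new)  [load 450/650]
  400 → container 6 (new)  [load 400/650]
  350 → container 7 (new)  [load 350/650]
  200 → container 3  [load 650/650]
7 containers opened.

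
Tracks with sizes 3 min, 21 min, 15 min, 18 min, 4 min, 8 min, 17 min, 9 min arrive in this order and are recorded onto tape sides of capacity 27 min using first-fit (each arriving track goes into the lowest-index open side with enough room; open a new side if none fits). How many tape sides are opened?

  3 → side 1 (new)  [load 3/27]
  21 → side 1  [load 24/27]
  15 → side 2 (new)  [load 15/27]
  18 → side 3 (new)  [load 18/27]
  4 → side 2  [load 19/27]
  8 → side 2  [load 27/27]
  17 → side 4 (new)  [load 17/27]
  9 → side 3  [load 27/27]
4 tape sides opened.

4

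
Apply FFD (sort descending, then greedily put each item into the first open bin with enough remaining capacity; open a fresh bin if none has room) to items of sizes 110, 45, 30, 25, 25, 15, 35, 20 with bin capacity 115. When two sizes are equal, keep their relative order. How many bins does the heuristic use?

3

Sorted descending: 110, 45, 35, 30, 25, 25, 20, 15.
  110 → bin 1 (new)  [load 110/115]
  45 → bin 2 (new)  [load 45/115]
  35 → bin 2  [load 80/115]
  30 → bin 2  [load 110/115]
  25 → bin 3 (new)  [load 25/115]
  25 → bin 3  [load 50/115]
  20 → bin 3  [load 70/115]
  15 → bin 3  [load 85/115]
3 bins opened.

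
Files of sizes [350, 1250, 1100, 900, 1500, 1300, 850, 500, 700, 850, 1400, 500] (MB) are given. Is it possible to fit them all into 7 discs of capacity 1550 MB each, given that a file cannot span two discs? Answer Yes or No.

Total = 11200 MB; ⌈11200/1550⌉ = 8.
At least 8 discs are required, but only 7 are allowed.

No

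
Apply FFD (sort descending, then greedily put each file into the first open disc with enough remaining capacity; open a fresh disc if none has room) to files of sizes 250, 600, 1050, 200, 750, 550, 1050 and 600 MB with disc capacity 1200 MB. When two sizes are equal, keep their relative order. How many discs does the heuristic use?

5

Sorted descending: 1050, 1050, 750, 600, 600, 550, 250, 200.
  1050 → disc 1 (new)  [load 1050/1200]
  1050 → disc 2 (new)  [load 1050/1200]
  750 → disc 3 (new)  [load 750/1200]
  600 → disc 4 (new)  [load 600/1200]
  600 → disc 4  [load 1200/1200]
  550 → disc 5 (new)  [load 550/1200]
  250 → disc 3  [load 1000/1200]
  200 → disc 3  [load 1200/1200]
5 discs opened.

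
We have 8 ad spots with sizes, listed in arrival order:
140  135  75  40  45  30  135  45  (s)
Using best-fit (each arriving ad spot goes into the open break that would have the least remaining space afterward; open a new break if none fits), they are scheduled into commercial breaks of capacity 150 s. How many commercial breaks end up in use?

5

  140 → break 1 (new)  [load 140/150]
  135 → break 2 (new)  [load 135/150]
  75 → break 3 (new)  [load 75/150]
  40 → break 3  [load 115/150]
  45 → break 4 (new)  [load 45/150]
  30 → break 3  [load 145/150]
  135 → break 5 (new)  [load 135/150]
  45 → break 4  [load 90/150]
5 commercial breaks opened.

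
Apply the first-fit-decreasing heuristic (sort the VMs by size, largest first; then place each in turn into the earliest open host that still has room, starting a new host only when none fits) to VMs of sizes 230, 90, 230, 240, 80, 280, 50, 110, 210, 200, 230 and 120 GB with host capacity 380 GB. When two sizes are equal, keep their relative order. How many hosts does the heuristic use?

7

Sorted descending: 280, 240, 230, 230, 230, 210, 200, 120, 110, 90, 80, 50.
  280 → host 1 (new)  [load 280/380]
  240 → host 2 (new)  [load 240/380]
  230 → host 3 (new)  [load 230/380]
  230 → host 4 (new)  [load 230/380]
  230 → host 5 (new)  [load 230/380]
  210 → host 6 (new)  [load 210/380]
  200 → host 7 (new)  [load 200/380]
  120 → host 2  [load 360/380]
  110 → host 3  [load 340/380]
  90 → host 1  [load 370/380]
  80 → host 4  [load 310/380]
  50 → host 4  [load 360/380]
7 hosts opened.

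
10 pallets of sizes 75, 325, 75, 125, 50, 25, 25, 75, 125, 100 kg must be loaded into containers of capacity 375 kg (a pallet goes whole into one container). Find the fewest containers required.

3

Total = 325 + 125 + 125 + 100 + 75 + 75 + 75 + 50 + 25 + 25 = 1000 kg.
Lower bound: ⌈1000/375⌉ = 3 containers.
A packing using 3 containers:
  container 1: 325 + 50 = 375
  container 2: 125 + 125 + 100 + 25 = 375
  container 3: 75 + 75 + 75 + 25 = 250
This matches the lower bound, so 3 is optimal.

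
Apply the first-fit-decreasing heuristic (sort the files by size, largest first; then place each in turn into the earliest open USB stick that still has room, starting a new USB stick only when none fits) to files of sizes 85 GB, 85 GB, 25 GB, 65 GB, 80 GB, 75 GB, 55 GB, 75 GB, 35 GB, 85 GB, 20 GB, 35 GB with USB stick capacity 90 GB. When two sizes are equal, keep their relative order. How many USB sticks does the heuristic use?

Sorted descending: 85, 85, 85, 80, 75, 75, 65, 55, 35, 35, 25, 20.
  85 → USB stick 1 (new)  [load 85/90]
  85 → USB stick 2 (new)  [load 85/90]
  85 → USB stick 3 (new)  [load 85/90]
  80 → USB stick 4 (new)  [load 80/90]
  75 → USB stick 5 (new)  [load 75/90]
  75 → USB stick 6 (new)  [load 75/90]
  65 → USB stick 7 (new)  [load 65/90]
  55 → USB stick 8 (new)  [load 55/90]
  35 → USB stick 8  [load 90/90]
  35 → USB stick 9 (new)  [load 35/90]
  25 → USB stick 7  [load 90/90]
  20 → USB stick 9  [load 55/90]
9 USB sticks opened.

9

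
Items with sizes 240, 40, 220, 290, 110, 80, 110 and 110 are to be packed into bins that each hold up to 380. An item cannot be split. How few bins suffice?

4

Total = 290 + 240 + 220 + 110 + 110 + 110 + 80 + 40 = 1200.
Lower bound: ⌈1200/380⌉ = 4 bins.
A packing using 4 bins:
  bin 1: 290 + 80 = 370
  bin 2: 240 + 110 = 350
  bin 3: 220 + 110 + 40 = 370
  bin 4: 110 = 110
This matches the lower bound, so 4 is optimal.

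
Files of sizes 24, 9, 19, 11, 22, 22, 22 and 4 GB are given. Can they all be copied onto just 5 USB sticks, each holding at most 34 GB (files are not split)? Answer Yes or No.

A valid assignment using 5 USB sticks:
  USB stick 1: 24 + 9 = 33
  USB stick 2: 22 + 11 = 33
  USB stick 3: 22 + 4 = 26
  USB stick 4: 22 = 22
  USB stick 5: 19 = 19
Every load is within 34 GB, so 5 USB sticks suffice.

Yes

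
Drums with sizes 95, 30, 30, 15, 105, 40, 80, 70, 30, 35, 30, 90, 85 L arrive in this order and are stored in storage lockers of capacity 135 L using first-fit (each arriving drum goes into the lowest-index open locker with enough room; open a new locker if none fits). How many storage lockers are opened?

  95 → locker 1 (new)  [load 95/135]
  30 → locker 1  [load 125/135]
  30 → locker 2 (new)  [load 30/135]
  15 → locker 2  [load 45/135]
  105 → locker 3 (new)  [load 105/135]
  40 → locker 2  [load 85/135]
  80 → locker 4 (new)  [load 80/135]
  70 → locker 5 (new)  [load 70/135]
  30 → locker 2  [load 115/135]
  35 → locker 4  [load 115/135]
  30 → locker 3  [load 135/135]
  90 → locker 6 (new)  [load 90/135]
  85 → locker 7 (new)  [load 85/135]
7 storage lockers opened.

7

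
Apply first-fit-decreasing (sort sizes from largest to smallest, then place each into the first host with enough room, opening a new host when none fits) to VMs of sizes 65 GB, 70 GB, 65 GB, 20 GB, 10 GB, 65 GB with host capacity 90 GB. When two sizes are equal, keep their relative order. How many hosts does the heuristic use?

Sorted descending: 70, 65, 65, 65, 20, 10.
  70 → host 1 (new)  [load 70/90]
  65 → host 2 (new)  [load 65/90]
  65 → host 3 (new)  [load 65/90]
  65 → host 4 (new)  [load 65/90]
  20 → host 1  [load 90/90]
  10 → host 2  [load 75/90]
4 hosts opened.

4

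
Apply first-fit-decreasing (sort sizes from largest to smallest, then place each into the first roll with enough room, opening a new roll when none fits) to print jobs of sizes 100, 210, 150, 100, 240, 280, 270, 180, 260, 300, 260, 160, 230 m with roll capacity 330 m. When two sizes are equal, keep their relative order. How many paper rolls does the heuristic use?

10

Sorted descending: 300, 280, 270, 260, 260, 240, 230, 210, 180, 160, 150, 100, 100.
  300 → roll 1 (new)  [load 300/330]
  280 → roll 2 (new)  [load 280/330]
  270 → roll 3 (new)  [load 270/330]
  260 → roll 4 (new)  [load 260/330]
  260 → roll 5 (new)  [load 260/330]
  240 → roll 6 (new)  [load 240/330]
  230 → roll 7 (new)  [load 230/330]
  210 → roll 8 (new)  [load 210/330]
  180 → roll 9 (new)  [load 180/330]
  160 → roll 10 (new)  [load 160/330]
  150 → roll 9  [load 330/330]
  100 → roll 7  [load 330/330]
  100 → roll 8  [load 310/330]
10 paper rolls opened.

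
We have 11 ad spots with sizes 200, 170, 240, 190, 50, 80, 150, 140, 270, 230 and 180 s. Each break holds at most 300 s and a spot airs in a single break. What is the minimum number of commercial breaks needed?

Total = 270 + 240 + 230 + 200 + 190 + 180 + 170 + 150 + 140 + 80 + 50 = 1900 s.
Lower bound: ⌈1900/300⌉ = 7 commercial breaks.
A packing using 8 commercial breaks:
  break 1: 270 = 270
  break 2: 240 + 50 = 290
  break 3: 230 = 230
  break 4: 200 + 80 = 280
  break 5: 190 = 190
  break 6: 180 = 180
  break 7: 170 = 170
  break 8: 150 + 140 = 290
No arrangement into 7 commercial breaks stays within capacity, so 8 is optimal.

8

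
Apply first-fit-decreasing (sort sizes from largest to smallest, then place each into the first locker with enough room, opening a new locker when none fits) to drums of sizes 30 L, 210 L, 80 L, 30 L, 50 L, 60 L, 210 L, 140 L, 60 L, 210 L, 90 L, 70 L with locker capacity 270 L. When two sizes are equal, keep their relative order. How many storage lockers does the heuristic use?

Sorted descending: 210, 210, 210, 140, 90, 80, 70, 60, 60, 50, 30, 30.
  210 → locker 1 (new)  [load 210/270]
  210 → locker 2 (new)  [load 210/270]
  210 → locker 3 (new)  [load 210/270]
  140 → locker 4 (new)  [load 140/270]
  90 → locker 4  [load 230/270]
  80 → locker 5 (new)  [load 80/270]
  70 → locker 5  [load 150/270]
  60 → locker 1  [load 270/270]
  60 → locker 2  [load 270/270]
  50 → locker 3  [load 260/270]
  30 → locker 4  [load 260/270]
  30 → locker 5  [load 180/270]
5 storage lockers opened.

5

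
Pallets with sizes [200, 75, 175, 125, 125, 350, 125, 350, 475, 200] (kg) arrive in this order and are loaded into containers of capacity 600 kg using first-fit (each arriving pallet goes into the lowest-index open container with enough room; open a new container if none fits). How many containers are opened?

4

  200 → container 1 (new)  [load 200/600]
  75 → container 1  [load 275/600]
  175 → container 1  [load 450/600]
  125 → container 1  [load 575/600]
  125 → container 2 (new)  [load 125/600]
  350 → container 2  [load 475/600]
  125 → container 2  [load 600/600]
  350 → container 3 (new)  [load 350/600]
  475 → container 4 (new)  [load 475/600]
  200 → container 3  [load 550/600]
4 containers opened.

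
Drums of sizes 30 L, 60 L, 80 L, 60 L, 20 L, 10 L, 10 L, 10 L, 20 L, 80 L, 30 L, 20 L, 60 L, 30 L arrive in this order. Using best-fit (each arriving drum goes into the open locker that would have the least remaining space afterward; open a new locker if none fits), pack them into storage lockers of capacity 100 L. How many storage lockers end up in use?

6

  30 → locker 1 (new)  [load 30/100]
  60 → locker 1  [load 90/100]
  80 → locker 2 (new)  [load 80/100]
  60 → locker 3 (new)  [load 60/100]
  20 → locker 2  [load 100/100]
  10 → locker 1  [load 100/100]
  10 → locker 3  [load 70/100]
  10 → locker 3  [load 80/100]
  20 → locker 3  [load 100/100]
  80 → locker 4 (new)  [load 80/100]
  30 → locker 5 (new)  [load 30/100]
  20 → locker 4  [load 100/100]
  60 → locker 5  [load 90/100]
  30 → locker 6 (new)  [load 30/100]
6 storage lockers opened.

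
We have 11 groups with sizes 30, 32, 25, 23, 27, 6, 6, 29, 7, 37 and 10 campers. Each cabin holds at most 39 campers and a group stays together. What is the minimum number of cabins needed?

Total = 37 + 32 + 30 + 29 + 27 + 25 + 23 + 10 + 7 + 6 + 6 = 232 campers.
Lower bound: ⌈232/39⌉ = 6 cabins.
Also, 7 groups each exceed 39/2 campers, and no two of those can share a cabin, so at least 7 cabins are needed.
A packing using 7 cabins:
  cabin 1: 37 = 37
  cabin 2: 32 + 7 = 39
  cabin 3: 30 + 6 = 36
  cabin 4: 29 + 10 = 39
  cabin 5: 27 + 6 = 33
  cabin 6: 25 = 25
  cabin 7: 23 = 23
This matches the lower bound, so 7 is optimal.

7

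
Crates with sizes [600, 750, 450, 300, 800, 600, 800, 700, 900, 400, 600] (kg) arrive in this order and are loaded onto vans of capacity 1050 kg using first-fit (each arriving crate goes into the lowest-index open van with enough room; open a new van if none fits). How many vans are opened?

8

  600 → van 1 (new)  [load 600/1050]
  750 → van 2 (new)  [load 750/1050]
  450 → van 1  [load 1050/1050]
  300 → van 2  [load 1050/1050]
  800 → van 3 (new)  [load 800/1050]
  600 → van 4 (new)  [load 600/1050]
  800 → van 5 (new)  [load 800/1050]
  700 → van 6 (new)  [load 700/1050]
  900 → van 7 (new)  [load 900/1050]
  400 → van 4  [load 1000/1050]
  600 → van 8 (new)  [load 600/1050]
8 vans opened.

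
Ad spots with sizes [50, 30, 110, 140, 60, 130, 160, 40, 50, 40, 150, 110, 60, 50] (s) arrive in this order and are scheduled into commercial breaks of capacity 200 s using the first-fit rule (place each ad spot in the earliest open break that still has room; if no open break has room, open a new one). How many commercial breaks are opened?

  50 → break 1 (new)  [load 50/200]
  30 → break 1  [load 80/200]
  110 → break 1  [load 190/200]
  140 → break 2 (new)  [load 140/200]
  60 → break 2  [load 200/200]
  130 → break 3 (new)  [load 130/200]
  160 → break 4 (new)  [load 160/200]
  40 → break 3  [load 170/200]
  50 → break 5 (new)  [load 50/200]
  40 → break 4  [load 200/200]
  150 → break 5  [load 200/200]
  110 → break 6 (new)  [load 110/200]
  60 → break 6  [load 170/200]
  50 → break 7 (new)  [load 50/200]
7 commercial breaks opened.

7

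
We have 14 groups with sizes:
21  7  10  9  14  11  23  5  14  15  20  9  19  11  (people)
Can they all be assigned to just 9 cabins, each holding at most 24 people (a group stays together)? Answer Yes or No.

A valid assignment using 9 cabins:
  cabin 1: 23 = 23
  cabin 2: 21 = 21
  cabin 3: 20 = 20
  cabin 4: 19 + 5 = 24
  cabin 5: 15 + 9 = 24
  cabin 6: 14 + 10 = 24
  cabin 7: 14 + 9 = 23
  cabin 8: 11 + 11 = 22
  cabin 9: 7 = 7
Every load is within 24 people, so 9 cabins suffice.

Yes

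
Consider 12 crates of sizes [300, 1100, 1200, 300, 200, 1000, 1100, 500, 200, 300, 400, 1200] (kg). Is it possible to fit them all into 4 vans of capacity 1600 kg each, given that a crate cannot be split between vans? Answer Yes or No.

Total = 7800 kg; ⌈7800/1600⌉ = 5.
At least 5 vans are required, but only 4 are allowed.

No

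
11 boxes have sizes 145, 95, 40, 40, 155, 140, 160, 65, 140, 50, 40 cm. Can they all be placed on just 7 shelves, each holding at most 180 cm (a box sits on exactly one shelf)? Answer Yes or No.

Yes

A valid assignment using 7 shelves:
  shelf 1: 160 = 160
  shelf 2: 155 = 155
  shelf 3: 145 = 145
  shelf 4: 140 + 40 = 180
  shelf 5: 140 + 40 = 180
  shelf 6: 95 + 65 = 160
  shelf 7: 50 + 40 = 90
Every load is within 180 cm, so 7 shelves suffice.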